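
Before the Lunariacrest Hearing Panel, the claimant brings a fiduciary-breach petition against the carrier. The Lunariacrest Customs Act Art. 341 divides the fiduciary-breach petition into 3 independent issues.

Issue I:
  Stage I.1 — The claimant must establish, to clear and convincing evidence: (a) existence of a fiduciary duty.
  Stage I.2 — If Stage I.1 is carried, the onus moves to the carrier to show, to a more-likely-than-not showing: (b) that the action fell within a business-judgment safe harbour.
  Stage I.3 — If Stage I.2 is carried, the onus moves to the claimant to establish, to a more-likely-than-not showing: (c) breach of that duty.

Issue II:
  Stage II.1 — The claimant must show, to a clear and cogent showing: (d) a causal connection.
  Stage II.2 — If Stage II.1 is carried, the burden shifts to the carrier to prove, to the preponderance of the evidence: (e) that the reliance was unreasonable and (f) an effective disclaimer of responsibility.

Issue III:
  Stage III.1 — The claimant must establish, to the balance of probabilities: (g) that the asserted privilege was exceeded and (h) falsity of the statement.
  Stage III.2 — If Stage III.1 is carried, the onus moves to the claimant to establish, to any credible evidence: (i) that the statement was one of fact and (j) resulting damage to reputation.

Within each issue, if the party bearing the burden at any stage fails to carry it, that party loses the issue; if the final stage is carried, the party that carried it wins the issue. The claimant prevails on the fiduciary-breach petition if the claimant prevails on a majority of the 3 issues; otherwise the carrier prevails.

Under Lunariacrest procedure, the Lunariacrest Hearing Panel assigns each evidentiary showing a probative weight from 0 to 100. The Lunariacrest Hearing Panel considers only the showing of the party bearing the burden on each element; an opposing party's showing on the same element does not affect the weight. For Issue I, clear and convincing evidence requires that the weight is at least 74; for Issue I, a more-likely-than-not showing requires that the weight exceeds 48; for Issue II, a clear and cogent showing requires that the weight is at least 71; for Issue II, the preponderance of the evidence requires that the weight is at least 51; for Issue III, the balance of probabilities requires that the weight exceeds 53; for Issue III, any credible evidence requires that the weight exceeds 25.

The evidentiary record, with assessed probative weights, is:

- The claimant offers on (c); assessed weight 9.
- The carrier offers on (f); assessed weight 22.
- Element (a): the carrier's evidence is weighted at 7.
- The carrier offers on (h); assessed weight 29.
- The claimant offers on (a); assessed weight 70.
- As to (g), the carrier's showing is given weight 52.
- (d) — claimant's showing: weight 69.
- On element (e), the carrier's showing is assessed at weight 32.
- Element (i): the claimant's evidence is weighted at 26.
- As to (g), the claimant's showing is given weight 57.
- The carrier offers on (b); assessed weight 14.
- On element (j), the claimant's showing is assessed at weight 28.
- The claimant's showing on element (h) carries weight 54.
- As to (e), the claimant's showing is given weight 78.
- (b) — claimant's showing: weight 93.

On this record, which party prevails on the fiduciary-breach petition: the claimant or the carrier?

carrier

— Issue I —
Stage I.1 — burden on claimant; standard: clear and convincing evidence (weight is at least 74).
    (a): 70 (carrier's 7 disregarded) < 74 [not met]
  Stage I.1 not carried; the claimant fails its burden.
The analysis ends at Stage I.1; the carrier prevails on this issue.
— Issue II —
Stage II.1 (claimant, a clear and cogent showing, weight is at least 71): (d) 69 < 71 — fails.
  The claimant does not carry Stage II.1.
The carrier prevails on this issue.
— Issue III —
At Stage III.1 the claimant must meet the balance of probabilities (weight exceeds 53): on (g) the weight is 57 (the carrier's 52 is given no effect), > 53, so (g) meets the standard; on (h) the weight is 54 (the carrier's 29 is given no effect), which does exceed 53, so (h) meets the standard.
  Stage III.1 carried; the burden remains with the claimant.
At Stage III.2 the claimant must meet any credible evidence (weight exceeds 25): on (i) the weight is 26, which does exceed 25, so (i) meets the standard; on (j) the weight is 28, > 25, so (j) meets the standard.
  The claimant carries the last stage.
Every stage carried; the claimant prevails on this issue.
Per-issue: Issue I → carrier; Issue II → carrier; Issue III → claimant. The claimant must prevail on a majority of issues; overall, the carrier prevails.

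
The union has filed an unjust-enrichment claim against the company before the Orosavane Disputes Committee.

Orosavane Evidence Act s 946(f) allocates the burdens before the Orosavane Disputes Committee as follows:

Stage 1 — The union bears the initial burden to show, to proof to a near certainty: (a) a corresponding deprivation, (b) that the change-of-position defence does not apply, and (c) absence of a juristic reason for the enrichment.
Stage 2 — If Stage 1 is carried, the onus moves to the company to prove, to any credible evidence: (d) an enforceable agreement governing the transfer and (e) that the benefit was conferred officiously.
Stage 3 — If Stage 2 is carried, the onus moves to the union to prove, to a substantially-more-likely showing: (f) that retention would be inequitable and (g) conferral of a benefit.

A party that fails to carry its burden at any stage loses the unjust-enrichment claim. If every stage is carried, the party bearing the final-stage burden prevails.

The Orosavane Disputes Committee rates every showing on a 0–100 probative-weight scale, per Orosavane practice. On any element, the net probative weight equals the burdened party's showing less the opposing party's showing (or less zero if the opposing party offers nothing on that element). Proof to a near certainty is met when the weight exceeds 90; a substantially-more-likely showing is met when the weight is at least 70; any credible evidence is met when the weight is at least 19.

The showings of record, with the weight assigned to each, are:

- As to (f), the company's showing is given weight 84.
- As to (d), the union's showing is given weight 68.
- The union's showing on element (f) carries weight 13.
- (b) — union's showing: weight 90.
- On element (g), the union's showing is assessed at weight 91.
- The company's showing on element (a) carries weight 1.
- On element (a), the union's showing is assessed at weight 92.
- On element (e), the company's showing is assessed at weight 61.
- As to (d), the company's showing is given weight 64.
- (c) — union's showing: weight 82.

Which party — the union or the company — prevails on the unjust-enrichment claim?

Stage 1 — burden on union; standard: proof to a near certainty (weight exceeds 90).
    (a): 92 − 1 = 91 > 90 [met]
    (b): 90 ≤ 90 [not met]
    (c): 82 ≤ 90 [not met]
  Not every element is met, so the union fails to carry Stage 1.
The company prevails.

company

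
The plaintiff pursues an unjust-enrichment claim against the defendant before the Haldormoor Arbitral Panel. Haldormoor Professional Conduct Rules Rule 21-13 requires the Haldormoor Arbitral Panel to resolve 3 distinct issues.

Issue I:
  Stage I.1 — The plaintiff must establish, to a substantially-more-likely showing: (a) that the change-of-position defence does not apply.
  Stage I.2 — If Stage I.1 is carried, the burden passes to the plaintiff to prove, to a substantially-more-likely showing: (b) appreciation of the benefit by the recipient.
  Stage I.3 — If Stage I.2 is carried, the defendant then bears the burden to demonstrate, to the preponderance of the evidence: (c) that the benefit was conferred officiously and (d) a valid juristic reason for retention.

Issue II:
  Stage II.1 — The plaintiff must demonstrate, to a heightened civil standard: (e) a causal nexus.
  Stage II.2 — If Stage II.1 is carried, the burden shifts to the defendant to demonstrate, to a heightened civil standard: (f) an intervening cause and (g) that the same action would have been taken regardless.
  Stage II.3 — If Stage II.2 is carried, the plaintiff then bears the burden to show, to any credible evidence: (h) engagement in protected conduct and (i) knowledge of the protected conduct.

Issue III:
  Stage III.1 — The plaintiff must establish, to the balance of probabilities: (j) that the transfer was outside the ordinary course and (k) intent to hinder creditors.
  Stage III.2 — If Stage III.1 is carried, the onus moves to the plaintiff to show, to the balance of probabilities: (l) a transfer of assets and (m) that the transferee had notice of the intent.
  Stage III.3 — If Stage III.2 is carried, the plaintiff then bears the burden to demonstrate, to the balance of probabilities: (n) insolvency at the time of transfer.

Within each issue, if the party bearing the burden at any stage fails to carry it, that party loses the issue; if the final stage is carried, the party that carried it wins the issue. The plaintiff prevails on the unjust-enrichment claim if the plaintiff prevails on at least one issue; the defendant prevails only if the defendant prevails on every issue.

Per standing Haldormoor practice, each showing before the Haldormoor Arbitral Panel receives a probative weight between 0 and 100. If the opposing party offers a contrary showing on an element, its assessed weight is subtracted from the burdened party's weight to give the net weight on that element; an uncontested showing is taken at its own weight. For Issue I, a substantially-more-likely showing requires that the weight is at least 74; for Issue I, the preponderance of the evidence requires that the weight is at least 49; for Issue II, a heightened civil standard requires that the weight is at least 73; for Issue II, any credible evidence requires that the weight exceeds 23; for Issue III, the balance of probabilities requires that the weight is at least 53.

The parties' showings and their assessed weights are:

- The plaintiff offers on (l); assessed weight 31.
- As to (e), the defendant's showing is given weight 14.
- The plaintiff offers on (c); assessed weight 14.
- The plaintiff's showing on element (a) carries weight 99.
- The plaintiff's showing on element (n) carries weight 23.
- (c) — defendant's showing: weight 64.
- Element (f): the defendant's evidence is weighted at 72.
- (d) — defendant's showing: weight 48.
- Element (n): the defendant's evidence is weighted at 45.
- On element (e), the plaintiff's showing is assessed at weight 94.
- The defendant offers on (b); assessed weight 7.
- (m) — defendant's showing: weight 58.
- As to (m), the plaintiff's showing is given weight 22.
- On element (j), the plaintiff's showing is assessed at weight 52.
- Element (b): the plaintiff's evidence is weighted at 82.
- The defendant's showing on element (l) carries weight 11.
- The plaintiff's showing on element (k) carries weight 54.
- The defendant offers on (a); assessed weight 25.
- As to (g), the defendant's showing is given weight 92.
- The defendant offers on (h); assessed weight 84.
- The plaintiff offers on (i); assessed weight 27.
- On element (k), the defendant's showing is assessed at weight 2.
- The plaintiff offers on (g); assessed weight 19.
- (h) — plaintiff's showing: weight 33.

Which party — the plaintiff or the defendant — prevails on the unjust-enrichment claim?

plaintiff

— Issue I —
At Stage I.1 the plaintiff must meet a substantially-more-likely showing (weight is at least 74): on (a) the weight is 99 less the opposing 25 gives net 74, which does reach 74, so (a) meets the standard.
  Stage I.1 is satisfied; the plaintiff continues to bear the burden.
At Stage I.2 the plaintiff must meet a substantially-more-likely showing (weight is at least 74): on (b) the weight is 82 less the opposing 7 gives net 75, which does reach 74, so (b) meets the standard.
  Stage I.2 carried; the burden shifts to the defendant.
At Stage I.3 the defendant must meet the preponderance of the evidence (weight is at least 49): on (c) the weight is 64 less the opposing 14 gives net 50, which does reach 49, so (c) meets the standard; on (d) the weight is 48, which does not reach 49, so (d) does not meet the standard.
  Stage I.3 not carried; the defendant fails its burden.
The plaintiff prevails on this issue.
— Issue II —
Stage II.1 (plaintiff, a heightened civil standard, weight is at least 73): (e) net 94−14=80 ≥ 73 — meets.
  The plaintiff carries Stage II.1; the defendant now bears the burden.
Stage II.2 (defendant, a heightened civil standard, weight is at least 73): (f) 72 < 73 — fails; (g) net 92−19=73 ≥ 73 — meets.
  The defendant does not carry Stage II.2.
The analysis ends at Stage II.2; the plaintiff prevails on this issue.
— Issue III —
At Stage III.1 the plaintiff must meet the balance of probabilities (weight is at least 53): on (j) the weight is 52, < 53, so (j) does not meet the standard; on (k) the weight is 54 less the opposing 2 gives net 52, < 53, so (k) does not meet the standard.
  The plaintiff does not carry Stage III.1.
The analysis ends at Stage III.1; the defendant prevails on this issue.
Per-issue: Issue I → plaintiff; Issue II → plaintiff; Issue III → defendant. The plaintiff must prevail on at least one issue; overall, the plaintiff prevails.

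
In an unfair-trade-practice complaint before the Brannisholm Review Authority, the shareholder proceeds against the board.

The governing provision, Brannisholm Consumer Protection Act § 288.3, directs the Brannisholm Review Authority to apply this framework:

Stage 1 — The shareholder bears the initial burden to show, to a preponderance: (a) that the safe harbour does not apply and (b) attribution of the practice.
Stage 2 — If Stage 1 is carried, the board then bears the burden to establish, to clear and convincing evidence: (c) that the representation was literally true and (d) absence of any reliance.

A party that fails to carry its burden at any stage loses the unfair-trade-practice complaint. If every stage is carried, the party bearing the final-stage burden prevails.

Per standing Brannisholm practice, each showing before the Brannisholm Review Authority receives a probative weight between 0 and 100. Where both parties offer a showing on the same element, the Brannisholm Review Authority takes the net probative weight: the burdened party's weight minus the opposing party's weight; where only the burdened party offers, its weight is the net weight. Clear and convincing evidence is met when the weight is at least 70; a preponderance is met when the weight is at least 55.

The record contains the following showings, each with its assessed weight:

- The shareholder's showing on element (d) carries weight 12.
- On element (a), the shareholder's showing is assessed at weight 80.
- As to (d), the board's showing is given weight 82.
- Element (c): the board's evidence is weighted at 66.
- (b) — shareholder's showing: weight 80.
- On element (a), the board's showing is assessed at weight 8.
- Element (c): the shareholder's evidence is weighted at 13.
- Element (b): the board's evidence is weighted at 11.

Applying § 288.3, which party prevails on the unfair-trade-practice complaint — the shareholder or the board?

Stage 1 — burden on shareholder; standard: a preponderance (weight is at least 55).
    (a): 80 − 8 = 72 ≥ 55 [met]
    (b): 80 − 11 = 69 ≥ 55 [met]
  The shareholder carries Stage 1; the board now bears the burden.
Stage 2 — burden on board; standard: clear and convincing evidence (weight is at least 70).
    (c): 66 − 13 = 53 < 70 [not met]
    (d): 82 − 12 = 70 ≥ 70 [met]
  Not every element is met, so the board fails to carry Stage 2.
The analysis ends at Stage 2; the shareholder prevails.

shareholder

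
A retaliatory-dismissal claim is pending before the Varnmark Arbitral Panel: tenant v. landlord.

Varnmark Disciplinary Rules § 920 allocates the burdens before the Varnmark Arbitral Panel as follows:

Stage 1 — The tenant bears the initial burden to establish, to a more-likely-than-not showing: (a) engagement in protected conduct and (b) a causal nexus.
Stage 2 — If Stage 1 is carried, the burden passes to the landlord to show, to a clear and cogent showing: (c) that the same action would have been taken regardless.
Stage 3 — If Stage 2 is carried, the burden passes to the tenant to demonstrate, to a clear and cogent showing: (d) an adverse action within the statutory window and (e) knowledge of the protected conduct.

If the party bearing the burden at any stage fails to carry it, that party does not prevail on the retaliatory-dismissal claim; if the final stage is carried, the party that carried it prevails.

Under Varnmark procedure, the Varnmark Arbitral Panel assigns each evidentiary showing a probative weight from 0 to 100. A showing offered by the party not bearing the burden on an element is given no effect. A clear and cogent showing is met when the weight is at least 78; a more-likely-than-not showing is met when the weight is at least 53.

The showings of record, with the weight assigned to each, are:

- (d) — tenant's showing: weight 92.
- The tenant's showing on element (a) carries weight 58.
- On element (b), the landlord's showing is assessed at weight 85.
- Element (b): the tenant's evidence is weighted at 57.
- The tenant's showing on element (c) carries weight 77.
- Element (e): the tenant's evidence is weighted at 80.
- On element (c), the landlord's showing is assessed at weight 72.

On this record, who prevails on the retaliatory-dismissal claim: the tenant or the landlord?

tenant

Stage 1 — burden on tenant; standard: a more-likely-than-not showing (weight is at least 53).
    (a): 58 ≥ 53 [met]
    (b): 57 (landlord's 85 disregarded) ≥ 53 [met]
  Stage 1 carried; the burden shifts to the landlord.
Stage 2 — burden on landlord; standard: a clear and cogent showing (weight is at least 78).
    (c): 72 (tenant's 77 disregarded) < 78 [not met]
  Not every element is met, so the landlord fails to carry Stage 2.
So the tenant prevails.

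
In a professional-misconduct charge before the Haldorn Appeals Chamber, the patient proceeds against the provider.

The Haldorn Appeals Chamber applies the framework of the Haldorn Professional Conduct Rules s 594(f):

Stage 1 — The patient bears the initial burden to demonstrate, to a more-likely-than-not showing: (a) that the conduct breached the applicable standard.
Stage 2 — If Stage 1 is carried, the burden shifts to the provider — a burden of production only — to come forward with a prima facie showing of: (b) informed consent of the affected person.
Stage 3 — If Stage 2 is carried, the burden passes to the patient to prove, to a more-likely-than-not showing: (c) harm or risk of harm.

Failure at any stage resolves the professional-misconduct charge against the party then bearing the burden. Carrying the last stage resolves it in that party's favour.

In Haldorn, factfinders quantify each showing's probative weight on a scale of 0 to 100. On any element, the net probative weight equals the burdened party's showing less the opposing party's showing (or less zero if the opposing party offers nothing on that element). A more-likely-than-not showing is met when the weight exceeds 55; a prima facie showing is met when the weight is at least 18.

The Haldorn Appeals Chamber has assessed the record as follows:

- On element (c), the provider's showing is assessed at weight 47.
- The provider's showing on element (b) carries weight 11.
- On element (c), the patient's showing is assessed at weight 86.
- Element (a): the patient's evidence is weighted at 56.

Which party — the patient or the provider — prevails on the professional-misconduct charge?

Stage 1 — burden on patient; standard: a more-likely-than-not showing (weight exceeds 55).
    (a): 56 > 55 [met]
  Stage 1 is satisfied; the onus moves to the provider.
Stage 2 — burden on provider; standard: a prima facie showing (weight is at least 18).
    (b): 11 < 18 [not met]
  Not every element is met, so the provider fails to carry Stage 2.
The patient prevails.

patient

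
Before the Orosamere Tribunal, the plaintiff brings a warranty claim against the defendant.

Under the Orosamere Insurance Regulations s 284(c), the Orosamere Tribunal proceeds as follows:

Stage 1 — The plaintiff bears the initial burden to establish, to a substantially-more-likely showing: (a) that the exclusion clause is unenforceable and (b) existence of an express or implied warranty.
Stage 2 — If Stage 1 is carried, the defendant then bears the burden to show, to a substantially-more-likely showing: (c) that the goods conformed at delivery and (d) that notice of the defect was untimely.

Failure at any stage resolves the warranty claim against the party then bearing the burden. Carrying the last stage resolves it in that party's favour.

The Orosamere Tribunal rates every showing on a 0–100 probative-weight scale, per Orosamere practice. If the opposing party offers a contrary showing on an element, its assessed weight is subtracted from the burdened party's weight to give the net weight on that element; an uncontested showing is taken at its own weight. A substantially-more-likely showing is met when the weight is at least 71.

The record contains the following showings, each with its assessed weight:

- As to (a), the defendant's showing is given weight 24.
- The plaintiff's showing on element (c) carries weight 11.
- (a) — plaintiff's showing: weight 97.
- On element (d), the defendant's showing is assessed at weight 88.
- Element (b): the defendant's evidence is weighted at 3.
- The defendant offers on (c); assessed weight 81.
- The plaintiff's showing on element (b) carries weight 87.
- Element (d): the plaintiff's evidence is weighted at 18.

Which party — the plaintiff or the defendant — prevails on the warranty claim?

plaintiff

Stage 1 — burden on plaintiff; standard: a substantially-more-likely showing (weight is at least 71).
    (a): 97 − 24 = 73 ≥ 71 [met]
    (b): 87 − 3 = 84 ≥ 71 [met]
  Stage 1 is satisfied; the onus moves to the defendant.
Stage 2 — burden on defendant; standard: a substantially-more-likely showing (weight is at least 71).
    (c): 81 − 11 = 70 < 71 [not met]
    (d): 88 − 18 = 70 < 71 [not met]
  Stage 2 not carried; the defendant fails its burden.
So the plaintiff prevails.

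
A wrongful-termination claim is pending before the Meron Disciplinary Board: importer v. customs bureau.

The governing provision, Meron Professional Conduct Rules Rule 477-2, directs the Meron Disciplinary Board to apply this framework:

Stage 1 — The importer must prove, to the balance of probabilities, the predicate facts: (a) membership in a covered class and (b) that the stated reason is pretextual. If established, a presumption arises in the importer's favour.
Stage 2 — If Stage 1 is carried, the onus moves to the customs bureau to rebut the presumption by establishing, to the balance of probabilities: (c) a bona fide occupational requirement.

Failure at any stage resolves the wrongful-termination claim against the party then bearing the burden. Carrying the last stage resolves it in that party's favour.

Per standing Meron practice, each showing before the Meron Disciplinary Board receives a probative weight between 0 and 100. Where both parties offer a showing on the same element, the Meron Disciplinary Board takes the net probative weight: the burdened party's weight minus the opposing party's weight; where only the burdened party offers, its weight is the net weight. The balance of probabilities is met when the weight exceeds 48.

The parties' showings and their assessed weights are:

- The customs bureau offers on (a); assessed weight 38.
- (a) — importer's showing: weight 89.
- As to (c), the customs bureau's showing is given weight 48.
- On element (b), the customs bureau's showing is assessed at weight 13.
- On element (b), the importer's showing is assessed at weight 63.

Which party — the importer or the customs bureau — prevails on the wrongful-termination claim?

At Stage 1 the importer must meet the balance of probabilities (weight exceeds 48): on (a) the weight is 89 less the opposing 38 gives net 51, which does exceed 48, so (a) meets the standard; on (b) the weight is 63 less the opposing 13 gives net 50, which does exceed 48, so (b) meets the standard.
  Stage 1 is satisfied; the onus moves to the customs bureau.
At Stage 2 the customs bureau must meet the balance of probabilities (weight exceeds 48): on (c) the weight is 48, ≤ 48, so (c) does not meet the standard.
  Stage 2 not carried; the customs bureau fails its burden.
The analysis ends at Stage 2; the importer prevails.

importer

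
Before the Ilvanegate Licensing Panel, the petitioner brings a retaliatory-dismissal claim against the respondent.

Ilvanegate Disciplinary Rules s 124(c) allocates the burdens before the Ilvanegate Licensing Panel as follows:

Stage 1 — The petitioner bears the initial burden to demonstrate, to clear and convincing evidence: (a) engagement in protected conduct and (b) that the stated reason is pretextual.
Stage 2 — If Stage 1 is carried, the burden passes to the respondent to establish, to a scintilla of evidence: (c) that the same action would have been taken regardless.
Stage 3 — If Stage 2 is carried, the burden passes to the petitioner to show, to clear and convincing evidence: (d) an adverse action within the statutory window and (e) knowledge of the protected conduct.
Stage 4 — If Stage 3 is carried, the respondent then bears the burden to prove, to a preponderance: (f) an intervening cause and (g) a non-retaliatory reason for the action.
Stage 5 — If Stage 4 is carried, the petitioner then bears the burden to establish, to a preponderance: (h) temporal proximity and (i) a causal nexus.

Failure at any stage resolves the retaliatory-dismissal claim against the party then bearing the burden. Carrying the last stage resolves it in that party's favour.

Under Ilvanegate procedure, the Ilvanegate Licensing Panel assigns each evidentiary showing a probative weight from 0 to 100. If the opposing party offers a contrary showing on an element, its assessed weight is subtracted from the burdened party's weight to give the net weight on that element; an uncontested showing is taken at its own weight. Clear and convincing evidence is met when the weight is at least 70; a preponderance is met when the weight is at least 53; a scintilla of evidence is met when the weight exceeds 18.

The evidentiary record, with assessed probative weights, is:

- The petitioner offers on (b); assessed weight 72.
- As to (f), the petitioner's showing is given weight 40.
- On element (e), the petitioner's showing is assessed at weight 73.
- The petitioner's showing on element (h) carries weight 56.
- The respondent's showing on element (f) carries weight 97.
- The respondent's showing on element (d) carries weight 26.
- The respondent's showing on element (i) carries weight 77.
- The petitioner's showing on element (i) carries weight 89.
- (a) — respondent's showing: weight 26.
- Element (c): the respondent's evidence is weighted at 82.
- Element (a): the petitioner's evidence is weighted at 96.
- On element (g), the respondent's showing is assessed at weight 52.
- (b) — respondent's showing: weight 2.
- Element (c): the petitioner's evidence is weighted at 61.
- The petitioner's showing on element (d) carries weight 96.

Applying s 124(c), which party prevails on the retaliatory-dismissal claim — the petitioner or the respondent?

At Stage 1 the petitioner must meet clear and convincing evidence (weight is at least 70): on (a) the weight is 96 less the opposing 26 gives net 70, which does reach 70, so (a) meets the standard; on (b) the weight is 72 less the opposing 2 gives net 70, ≥ 70, so (b) meets the standard.
  All elements met. The burden passes to the respondent.
At Stage 2 the respondent must meet a scintilla of evidence (weight exceeds 18): on (c) the weight is 82 less the opposing 61 gives net 21, > 18, so (c) meets the standard.
  Stage 2 carried; the burden shifts to the petitioner.
At Stage 3 the petitioner must meet clear and convincing evidence (weight is at least 70): on (d) the weight is 96 less the opposing 26 gives net 70, ≥ 70, so (d) meets the standard; on (e) the weight is 73, which does reach 70, so (e) meets the standard.
  Stage 3 is satisfied; the onus moves to the respondent.
At Stage 4 the respondent must meet a preponderance (weight is at least 53): on (f) the weight is 97 less the opposing 40 gives net 57, ≥ 53, so (f) meets the standard; on (g) the weight is 52, which does not reach 53, so (g) does not meet the standard.
  Not every element is met, so the respondent fails to carry Stage 4.
The analysis ends at Stage 4; the petitioner prevails.

petitioner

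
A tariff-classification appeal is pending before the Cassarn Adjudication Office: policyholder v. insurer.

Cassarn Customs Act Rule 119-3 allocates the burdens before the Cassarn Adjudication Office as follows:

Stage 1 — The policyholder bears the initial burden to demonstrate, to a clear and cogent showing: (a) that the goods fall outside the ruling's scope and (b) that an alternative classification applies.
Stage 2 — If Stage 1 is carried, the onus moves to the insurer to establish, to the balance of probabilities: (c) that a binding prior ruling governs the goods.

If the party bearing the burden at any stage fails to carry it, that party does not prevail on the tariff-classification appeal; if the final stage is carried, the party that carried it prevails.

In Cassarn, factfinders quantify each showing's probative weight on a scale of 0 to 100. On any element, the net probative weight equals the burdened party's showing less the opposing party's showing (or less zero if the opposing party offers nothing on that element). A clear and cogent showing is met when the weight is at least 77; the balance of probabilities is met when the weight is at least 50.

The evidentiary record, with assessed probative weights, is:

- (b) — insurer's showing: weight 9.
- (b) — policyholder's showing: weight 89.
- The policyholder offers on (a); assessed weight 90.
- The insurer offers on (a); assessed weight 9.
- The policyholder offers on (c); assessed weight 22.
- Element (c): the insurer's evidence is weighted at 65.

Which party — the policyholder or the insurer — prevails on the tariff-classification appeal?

policyholder

Stage 1 (policyholder, a clear and cogent showing, weight is at least 77): (a) net 90−9=81 ≥ 77 — meets; (b) net 89−9=80 ≥ 77 — meets.
  Stage 1 is satisfied; the onus moves to the insurer.
Stage 2 (insurer, the balance of probabilities, weight is at least 50): (c) net 65−22=43 < 50 — fails.
  Not every element is met, so the insurer fails to carry Stage 2.
The analysis ends at Stage 2; the policyholder prevails.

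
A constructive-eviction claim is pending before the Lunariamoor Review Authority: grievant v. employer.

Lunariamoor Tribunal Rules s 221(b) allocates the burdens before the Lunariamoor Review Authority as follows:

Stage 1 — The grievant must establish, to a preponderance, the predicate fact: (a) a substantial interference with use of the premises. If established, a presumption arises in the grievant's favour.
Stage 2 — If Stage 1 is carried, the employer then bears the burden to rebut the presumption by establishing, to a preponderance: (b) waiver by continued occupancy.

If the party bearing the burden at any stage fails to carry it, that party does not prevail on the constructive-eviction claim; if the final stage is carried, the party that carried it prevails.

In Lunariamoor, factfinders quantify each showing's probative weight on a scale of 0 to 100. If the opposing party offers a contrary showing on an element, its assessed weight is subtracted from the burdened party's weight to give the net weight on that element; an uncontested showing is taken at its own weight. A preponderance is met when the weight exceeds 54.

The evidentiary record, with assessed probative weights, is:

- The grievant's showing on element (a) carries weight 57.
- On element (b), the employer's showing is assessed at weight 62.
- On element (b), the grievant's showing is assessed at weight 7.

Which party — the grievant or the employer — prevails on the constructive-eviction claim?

employer

Stage 1 (grievant, a preponderance, weight exceeds 54): (a) 57 > 54 — meets.
  The grievant carries Stage 1; the employer now bears the burden.
Stage 2 (employer, a preponderance, weight exceeds 54): (b) net 62−7=55 > 54 — meets.
  Stage 2 carried; the final stage is satisfied.
With every stage satisfied, the employer prevails.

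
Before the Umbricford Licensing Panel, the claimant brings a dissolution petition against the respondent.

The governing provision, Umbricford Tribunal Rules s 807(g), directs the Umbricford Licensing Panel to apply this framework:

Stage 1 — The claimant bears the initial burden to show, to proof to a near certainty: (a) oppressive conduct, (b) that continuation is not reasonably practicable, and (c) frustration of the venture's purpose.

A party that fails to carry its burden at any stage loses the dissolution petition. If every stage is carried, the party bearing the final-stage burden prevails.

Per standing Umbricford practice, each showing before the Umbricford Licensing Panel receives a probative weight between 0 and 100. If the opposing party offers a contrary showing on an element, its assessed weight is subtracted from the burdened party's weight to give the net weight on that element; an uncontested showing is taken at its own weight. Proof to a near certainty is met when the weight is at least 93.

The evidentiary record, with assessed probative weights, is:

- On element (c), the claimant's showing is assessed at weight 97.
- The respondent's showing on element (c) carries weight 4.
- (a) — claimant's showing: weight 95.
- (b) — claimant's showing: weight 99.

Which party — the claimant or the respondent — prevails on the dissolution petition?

At Stage 1 the claimant must meet proof to a near certainty (weight is at least 93): on (a) the weight is 95, which does reach 93, so (a) meets the standard; on (b) the weight is 99, ≥ 93, so (b) meets the standard; on (c) the weight is 97 less the opposing 4 gives net 93, which does reach 93, so (c) meets the standard.
  The claimant carries the last stage.
Every stage carried; the claimant prevails.

claimant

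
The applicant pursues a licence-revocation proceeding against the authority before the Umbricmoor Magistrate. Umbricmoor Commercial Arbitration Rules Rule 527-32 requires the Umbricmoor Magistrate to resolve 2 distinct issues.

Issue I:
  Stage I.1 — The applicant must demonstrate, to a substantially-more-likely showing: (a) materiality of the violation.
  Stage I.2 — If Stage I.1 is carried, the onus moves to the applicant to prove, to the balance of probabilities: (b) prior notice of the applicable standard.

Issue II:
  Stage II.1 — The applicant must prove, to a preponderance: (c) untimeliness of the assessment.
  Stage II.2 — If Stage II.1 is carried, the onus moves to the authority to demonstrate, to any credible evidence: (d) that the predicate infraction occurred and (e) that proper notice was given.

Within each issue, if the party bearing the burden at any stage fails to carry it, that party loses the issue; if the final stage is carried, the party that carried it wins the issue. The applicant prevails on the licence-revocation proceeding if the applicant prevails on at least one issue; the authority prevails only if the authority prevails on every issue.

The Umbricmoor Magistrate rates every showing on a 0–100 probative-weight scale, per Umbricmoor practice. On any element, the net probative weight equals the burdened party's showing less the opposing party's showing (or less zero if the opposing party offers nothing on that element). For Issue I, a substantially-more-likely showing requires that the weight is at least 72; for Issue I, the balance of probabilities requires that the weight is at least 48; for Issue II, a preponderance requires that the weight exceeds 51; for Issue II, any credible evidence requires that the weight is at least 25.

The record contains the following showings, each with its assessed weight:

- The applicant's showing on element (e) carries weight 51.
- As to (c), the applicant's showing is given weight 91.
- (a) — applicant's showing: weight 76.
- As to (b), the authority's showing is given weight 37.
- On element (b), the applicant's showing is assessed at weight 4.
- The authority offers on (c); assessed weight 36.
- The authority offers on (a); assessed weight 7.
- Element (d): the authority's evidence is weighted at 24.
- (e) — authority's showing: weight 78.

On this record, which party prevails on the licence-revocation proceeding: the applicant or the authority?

applicant

— Issue I —
At Stage I.1 the applicant must meet a substantially-more-likely showing (weight is at least 72): on (a) the weight is 76 less the opposing 7 gives net 69, < 72, so (a) does not meet the standard.
  The applicant does not carry Stage I.1.
The analysis ends at Stage I.1; the authority prevails on this issue.
— Issue II —
Stage II.1 (applicant, a preponderance, weight exceeds 51): (c) net 91−36=55 > 51 — meets.
  The applicant carries Stage II.1; the authority now bears the burden.
Stage II.2 (authority, any credible evidence, weight is at least 25): (d) 24 < 25 — fails; (e) net 78−51=27 ≥ 25 — meets.
  The authority does not carry Stage II.2.
So the applicant prevails on this issue.
Per-issue: Issue I → authority; Issue II → applicant. The applicant must prevail on at least one issue; overall, the applicant prevails.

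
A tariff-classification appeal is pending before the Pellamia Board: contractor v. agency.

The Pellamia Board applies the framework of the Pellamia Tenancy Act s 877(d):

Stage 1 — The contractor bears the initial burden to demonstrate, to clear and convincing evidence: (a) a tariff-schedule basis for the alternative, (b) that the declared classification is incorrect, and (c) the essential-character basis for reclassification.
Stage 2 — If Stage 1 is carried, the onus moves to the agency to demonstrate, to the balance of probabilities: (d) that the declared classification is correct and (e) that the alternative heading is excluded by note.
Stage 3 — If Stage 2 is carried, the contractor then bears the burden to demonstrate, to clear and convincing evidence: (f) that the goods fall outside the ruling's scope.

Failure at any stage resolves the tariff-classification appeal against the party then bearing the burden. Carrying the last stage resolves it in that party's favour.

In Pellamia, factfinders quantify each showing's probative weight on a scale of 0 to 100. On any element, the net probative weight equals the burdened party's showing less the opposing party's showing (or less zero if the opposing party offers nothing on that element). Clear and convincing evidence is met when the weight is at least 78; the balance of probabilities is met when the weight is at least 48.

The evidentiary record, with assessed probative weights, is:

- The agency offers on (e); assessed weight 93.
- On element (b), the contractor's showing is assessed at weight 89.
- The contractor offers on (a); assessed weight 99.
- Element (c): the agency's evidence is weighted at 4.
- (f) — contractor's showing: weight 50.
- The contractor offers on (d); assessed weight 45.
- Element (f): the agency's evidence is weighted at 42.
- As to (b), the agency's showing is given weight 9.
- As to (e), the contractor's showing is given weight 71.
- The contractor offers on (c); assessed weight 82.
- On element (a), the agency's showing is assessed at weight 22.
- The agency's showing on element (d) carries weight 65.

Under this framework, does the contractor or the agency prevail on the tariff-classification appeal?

Stage 1 (contractor, clear and convincing evidence, weight is at least 78): (a) net 99−22=77 < 78 — fails; (b) net 89−9=80 ≥ 78 — meets; (c) net 82−4=78 ≥ 78 — meets.
  The contractor does not carry Stage 1.
The agency prevails.

agency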